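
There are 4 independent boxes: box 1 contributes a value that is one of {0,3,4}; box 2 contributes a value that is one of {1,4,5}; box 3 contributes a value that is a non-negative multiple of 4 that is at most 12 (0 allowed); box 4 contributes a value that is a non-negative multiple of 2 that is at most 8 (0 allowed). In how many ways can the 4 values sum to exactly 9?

The generating function for the choices is (1 + x^3 + x^4)·(x + x^4 + x^5)·(1 + x^4 + x^8 + x^12)·(1 + x^2 + x^4 + x^6 + x^8); the count is [x^9].
(1 + x^3 + x^4) has coefficients 1,0,0,1,1 for degrees 0…4.
(x + x^4 + x^5) has coefficients 0,1,0,0,1,1,0,0,0,0 for degrees 0…9.
Multiplying by (1 + x^4 + x^8 + x^12) gives running coefficients 0,1,0,0,1,2,0,0,1,2 for degrees 0…9.
Finally multiplying by (1 + x^2 + x^4 + x^6 + x^8), the product of all factors after the first has coefficients 0,1,0,1,1,3,1,3,2,5 for degrees 0…9.
[x^9] = 1·5 + 1·1 + 1·3 = 9.

9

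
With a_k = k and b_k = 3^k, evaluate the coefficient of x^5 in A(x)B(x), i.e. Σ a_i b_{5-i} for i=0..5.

This is [x^5] in the product of the two ordinary generating functions.
Σ = 0·243 + 1·81 + 2·27 + 3·9 + 4·3 + 5·1 = 179.

179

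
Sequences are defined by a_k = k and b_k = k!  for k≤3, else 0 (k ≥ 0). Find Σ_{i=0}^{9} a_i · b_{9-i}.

This is [x^9] in the product of the two ordinary generating functions.
Σ = 0·0 + 1·0 + 2·0 + 3·0 + 4·0 + 5·0 + 6·6 + 7·2 + 8·1 + 9·1 = 67.

67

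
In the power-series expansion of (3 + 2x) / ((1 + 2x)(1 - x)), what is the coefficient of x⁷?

-169

Partial fractions give a closed form: a_n = (4/3)·(-2)^n + (5/3)·1^n.
At n = 7: a_7 = -169.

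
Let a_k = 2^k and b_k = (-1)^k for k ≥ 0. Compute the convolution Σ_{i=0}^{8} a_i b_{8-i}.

This is [x^8] in the product of the two ordinary generating functions.
Σ = 1·1 + 2·(-1) + 4·1 + 8·(-1) + 16·1 + 32·(-1) + 64·1 + 128·(-1) + 256·1 = 171.

171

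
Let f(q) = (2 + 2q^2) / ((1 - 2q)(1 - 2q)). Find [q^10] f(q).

The denominator gives the recurrence a_n = 4a_(n−1) − 4a_(n−2) for n ≥ 3; the numerator fixes a_0 = 2, a_1 = 8, a_2 = 26.
Iterating: 2, 8, 26, 72, 184, 448, 1056, 2432, 5504, 12288, 27136, so a_10 = 27136.

27136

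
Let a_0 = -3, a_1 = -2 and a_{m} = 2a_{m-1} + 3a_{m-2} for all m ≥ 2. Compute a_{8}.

-8203

The ordinary generating function has denominator 1 - 2z - 3z^2.
Iterating the recurrence: a_0,…,a_{8} = -3, -2, -13, -32, -103, -302, -913, -2732, -8203.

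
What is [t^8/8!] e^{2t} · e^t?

The EGF product rule gives c_8 = Σ_{k_1+k_2=8} C(8; k_1,k_2) · ∏ g_i(k_i), where e^{2t} gives (2)^k; e^t gives (1)^k.
g_1(k) for k = 0…8: 1, 2, 4, 8, 16, 32, 64, 128, 256.
g_2(k) for k = 0…8: 1, 1, 1, 1, 1, 1, 1, 1, 1.
c_8 = Σ_k C(8,k)·g_1(k)·g_2(8−k) = 1·1·1 + 8·2·1 + 28·4·1 + 56·8·1 + 70·16·1 + 56·32·1 + 28·64·1 + 8·128·1 + 1·256·1 = 1 + 16 + 112 + 448 + 1120 + 1792 + 1792 + 1024 + 256 = 6561.

6561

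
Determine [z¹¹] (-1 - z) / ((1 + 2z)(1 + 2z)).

The denominator gives the recurrence a_n = −4a_(n−1) − 4a_(n−2) for n ≥ 3; the numerator fixes a_0 = -1, a_1 = 3, a_2 = -8.
Iterating: -1, 3, -8, 20, -48, 112, -256, 576, -1280, 2816, -6144, 13312, so a_11 = 13312.

13312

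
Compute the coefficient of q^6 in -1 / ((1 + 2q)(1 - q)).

-43

Partial fractions give a closed form: a_n = (-2/3)·(-2)^n + (-1/3)·1^n.
At n = 6: a_6 = -43.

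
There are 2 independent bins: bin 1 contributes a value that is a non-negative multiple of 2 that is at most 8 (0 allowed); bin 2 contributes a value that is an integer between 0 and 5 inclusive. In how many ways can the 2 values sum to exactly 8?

The generating function for the choices is (1 + t^2 + t^4 + t^6 + t^8)·(1 + t + t^2 + t^3 + t^4 + t^5); the count is [t^8].
(1 + t^2 + t^4 + t^6 + t^8) has coefficients 1,0,1,0,1,0,1,0,1 for degrees 0…8.
(1 + t + t^2 + t^3 + t^4 + t^5) has coefficients 1,1,1,1,1,1,0,0,0 for degrees 0…8.
[t^8] = 1·0 + 1·0 + 1·1 + 1·1 + 1·1 = 3.

3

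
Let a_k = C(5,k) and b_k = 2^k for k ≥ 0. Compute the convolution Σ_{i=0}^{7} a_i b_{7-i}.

The convolution is the t^7 coefficient of A(t)B(t).
Σ = 1·128 + 5·64 + 10·32 + 10·16 + 5·8 + 1·4 + 0·2 + 0·1 = 972.

972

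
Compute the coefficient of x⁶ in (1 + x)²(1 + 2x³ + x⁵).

2

(1 + x)² has coefficients 1,2,1 for degrees 0…2.
(1 + 2x³ + x⁵) has coefficients 1,0,0,2,0,1,0 for degrees 0…6.
[x⁶] = 1·0 + 2·1 + 1·0 = 2.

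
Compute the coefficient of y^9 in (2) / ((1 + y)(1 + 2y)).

The denominator gives the recurrence a_n = −3a_(n−1) − 2a_(n−2) for n ≥ 2; the numerator fixes a_0 = 2, a_1 = -6.
Iterating: 2, -6, 14, -30, 62, -126, 254, -510, 1022, -2046, so a_9 = -2046.

-2046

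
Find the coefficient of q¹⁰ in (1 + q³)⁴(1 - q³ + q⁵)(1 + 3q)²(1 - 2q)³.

-12

(1 + q³)⁴ has coefficients 1,0,0,4,0,0,6,0,0,4,0 for degrees 0…10.
(1 - q³ + q⁵) has coefficients 1,0,0,-1,0,1,0,0,0,0,0 for degrees 0…10.
Multiplying by (1 + 3q)² gives running coefficients 1,6,9,-1,-6,-8,6,9,0,0,0 for degrees 0…10.
Finally multiplying by (1 - 2q)³, the product of all factors after the first has coefficients 1,0,-15,9,60,-56,-10,-75,82,60,-72 for degrees 0…10.
[q¹⁰] = 1·(-72) + 4·(-75) + 6·60 + 4·0 = -12.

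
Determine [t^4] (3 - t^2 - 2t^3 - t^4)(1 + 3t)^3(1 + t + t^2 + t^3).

131

(3 - t^2 - 2t^3 - t^4) has coefficients 3,0,-1,-2,-1 for degrees 0…4.
(1 + 3t)^3 has coefficients 1,9,27,27,0 for degrees 0…4.
Finally multiplying by (1 + t + t^2 + t^3), the product of all factors after the first has coefficients 1,10,37,64,63 for degrees 0…4.
[t^4] = 3·63 − 1·37 − 2·10 − 1·1 = 131.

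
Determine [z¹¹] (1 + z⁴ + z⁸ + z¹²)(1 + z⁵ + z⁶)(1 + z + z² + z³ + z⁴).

(1 + z⁴ + z⁸ + z¹²) has coefficients 1,0,0,0,1,0,0,0,1,0,0,0 for degrees 0…11.
(1 + z⁵ + z⁶) has coefficients 1,0,0,0,0,1,1,0,0,0,0,0 for degrees 0…11.
Finally multiplying by (1 + z + z² + z³ + z⁴), the product of all factors after the first has coefficients 1,1,1,1,1,1,2,2,2,2,1,0 for degrees 0…11.
[z¹¹] = 1·0 + 1·2 + 1·1 = 3.

3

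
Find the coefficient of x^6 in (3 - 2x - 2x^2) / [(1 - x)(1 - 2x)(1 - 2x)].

The denominator gives the recurrence a_n = 5a_(n−1) − 8a_(n−2) + 4a_(n−3) for n ≥ 3; the numerator fixes a_0 = 3, a_1 = 13, a_2 = 39.
Iterating: 3, 13, 39, 103, 255, 607, 1407, so a_6 = 1407.

1407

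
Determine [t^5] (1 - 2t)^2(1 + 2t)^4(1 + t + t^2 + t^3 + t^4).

16

(1 - 2t)^2 has coefficients 1,-4,4 for degrees 0…2.
(1 + 2t)^4 has coefficients 1,8,24,32,16,0 for degrees 0…5.
Finally multiplying by (1 + t + t^2 + t^3 + t^4), the product of all factors after the first has coefficients 1,9,33,65,81,80 for degrees 0…5.
[t^5] = 1·80 − 4·81 + 4·65 = 16.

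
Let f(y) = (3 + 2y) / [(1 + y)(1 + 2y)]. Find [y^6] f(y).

255

The denominator gives the recurrence a_n = −3a_(n−1) − 2a_(n−2) for n ≥ 3; the numerator fixes a_0 = 3, a_1 = -7, a_2 = 15.
Iterating: 3, -7, 15, -31, 63, -127, 255, so a_6 = 255.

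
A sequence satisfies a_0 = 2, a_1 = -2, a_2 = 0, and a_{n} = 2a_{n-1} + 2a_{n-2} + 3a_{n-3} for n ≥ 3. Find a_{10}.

The ordinary generating function has denominator 1 - 2x - 2x^2 - 3x^3.
Iterating the recurrence: a_0,…,a_{10} = 2, -2, 0, 2, -2, 0, 2, -2, 0, 2, -2.

-2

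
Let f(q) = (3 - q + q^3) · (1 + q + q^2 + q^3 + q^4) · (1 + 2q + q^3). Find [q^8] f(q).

2

(3 - q + q^3) has coefficients 3,-1,0,1 for degrees 0…3.
(1 + q + q^2 + q^3 + q^4) has coefficients 1,1,1,1,1,0,0,0,0 for degrees 0…8.
Finally multiplying by (1 + 2q + q^3), the product of all factors after the first has coefficients 1,3,3,4,4,3,1,1,0 for degrees 0…8.
[q^8] = 3·0 − 1·1 + 1·3 = 2.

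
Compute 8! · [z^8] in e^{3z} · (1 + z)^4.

The EGF product rule gives c_8 = Σ_{k_1+k_2=8} C(8; k_1,k_2) · ∏ g_i(k_i), where e^{3z} gives (3)^k; (1+z)^4 gives the falling factorial (4)_k.
g_1(k) for k = 0…8: 1, 3, 9, 27, 81, 243, 729, 2187, 6561.
g_2(k) for k = 0…8: 1, 4, 12, 24, 24, 0, 0, 0, 0.
c_8 = Σ_k C(8,k)·g_1(k)·g_2(8−k) = 70·81·24 + 56·243·24 + 28·729·12 + 8·2187·4 + 1·6561·1 = 136080 + 326592 + 244944 + 69984 + 6561 = 784161.

784161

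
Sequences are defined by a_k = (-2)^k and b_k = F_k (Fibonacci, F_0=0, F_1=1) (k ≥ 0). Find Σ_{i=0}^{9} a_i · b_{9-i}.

220

Write out a_i and b_{9-i} for i = 0,…,9 and sum the products.
Σ = 1·34 − 2·21 + 4·13 − 8·8 + 16·5 − 32·3 + 64·2 − 128·1 + 256·1 − 512·0 = 220.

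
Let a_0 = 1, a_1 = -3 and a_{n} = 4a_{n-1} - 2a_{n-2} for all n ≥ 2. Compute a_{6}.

-2008

The ordinary generating function has denominator 1 - 4z + 2z^2.
Iterating the recurrence: a_0,…,a_{6} = 1, -3, -14, -50, -172, -588, -2008.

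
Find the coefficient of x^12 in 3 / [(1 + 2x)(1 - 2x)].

12288

Partial fractions give a closed form: a_n = (3/2)·(-2)^n + (3/2)·2^n.
At n = 12: a_12 = 12288.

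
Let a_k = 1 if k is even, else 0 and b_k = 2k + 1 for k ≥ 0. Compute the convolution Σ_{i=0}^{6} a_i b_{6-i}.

28

Write out a_i and b_{6-i} for i = 0,…,6 and sum the products.
Σ = 1·13 + 0·11 + 1·9 + 0·7 + 1·5 + 0·3 + 1·1 = 28.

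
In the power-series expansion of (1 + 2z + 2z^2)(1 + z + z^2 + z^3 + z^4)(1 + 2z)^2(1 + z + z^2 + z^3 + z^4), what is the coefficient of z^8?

159

(1 + 2z + 2z^2) has coefficients 1,2,2 for degrees 0…2.
(1 + z + z^2 + z^3 + z^4) has coefficients 1,1,1,1,1,0,0,0,0 for degrees 0…8.
Multiplying by (1 + 2z)^2 gives running coefficients 1,5,9,9,9,8,4,0,0 for degrees 0…8.
Finally multiplying by (1 + z + z^2 + z^3 + z^4), the product of all factors after the first has coefficients 1,6,15,24,33,40,39,30,21 for degrees 0…8.
[z^8] = 1·21 + 2·30 + 2·39 = 159.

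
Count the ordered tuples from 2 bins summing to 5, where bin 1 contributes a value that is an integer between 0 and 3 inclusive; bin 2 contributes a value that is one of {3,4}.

The generating function for the choices is (1 + z + z² + z³)·(z³ + z⁴); the count is [z⁵].
(1 + z + z² + z³) has coefficients 1,1,1,1 for degrees 0…3.
(z³ + z⁴) has coefficients 0,0,0,1,1,0 for degrees 0…5.
[z⁵] = 1·0 + 1·1 + 1·1 + 1·0 = 2.

2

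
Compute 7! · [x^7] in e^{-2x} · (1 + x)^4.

The EGF product rule gives c_7 = Σ_{k_1+k_2=7} C(7; k_1,k_2) · ∏ g_i(k_i), where e^{-2x} gives (-2)^k; (1+x)^4 gives the falling factorial (4)_k.
g_1(k) for k = 0…7: 1, -2, 4, -8, 16, -32, 64, -128.
g_2(k) for k = 0…7: 1, 4, 12, 24, 24, 0, 0, 0.
c_7 = Σ_k C(7,k)·g_1(k)·g_2(7−k) = 35·(-8)·24 + 35·16·24 + 21·(-32)·12 + 7·64·4 + 1·(-128)·1 = −6720 + 13440 − 8064 + 1792 − 128 = 320.

320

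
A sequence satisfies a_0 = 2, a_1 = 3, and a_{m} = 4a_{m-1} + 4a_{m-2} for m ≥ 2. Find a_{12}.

The ordinary generating function has denominator 1 - 4x - 4x^2.
Iterating the recurrence: a_0,…,a_{12} = 2, 3, 20, 92, 448, 2160, 10432, 50368, 243200, 1174272, 5669888, 27376640, 132186112.

132186112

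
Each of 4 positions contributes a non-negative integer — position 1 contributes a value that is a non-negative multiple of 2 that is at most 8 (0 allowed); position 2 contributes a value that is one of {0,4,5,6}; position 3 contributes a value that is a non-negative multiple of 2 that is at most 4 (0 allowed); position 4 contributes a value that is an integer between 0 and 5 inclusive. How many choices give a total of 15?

The generating function for the choices is (1 + y^2 + y^4 + y^6 + y^8)·(1 + y^4 + y^5 + y^6)·(1 + y^2 + y^4)·(1 + y + y^2 + y^3 + y^4 + y^5); the count is [y^15].
(1 + y^2 + y^4 + y^6 + y^8) has coefficients 1,0,1,0,1,0,1,0,1 for degrees 0…8.
(1 + y^4 + y^5 + y^6) has coefficients 1,0,0,0,1,1,1,0,0,0,0,0,0,0,0,0 for degrees 0…15.
Multiplying by (1 + y^2 + y^4) gives running coefficients 1,0,1,0,2,1,2,1,2,1,1,0,0,0,0,0 for degrees 0…15.
Finally multiplying by (1 + y + y^2 + y^3 + y^4 + y^5), the product of all factors after the first has coefficients 1,1,2,2,4,5,6,7,8,9,8,7,5,4,2,1 for degrees 0…15.
[y^15] = 1·1 + 1·4 + 1·7 + 1·9 + 1·7 = 28.

28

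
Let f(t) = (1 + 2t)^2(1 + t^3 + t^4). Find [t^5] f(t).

8

(1 + 2t)^2 has coefficients 1,4,4 for degrees 0…2.
(1 + t^3 + t^4) has coefficients 1,0,0,1,1,0 for degrees 0…5.
[t^5] = 1·0 + 4·1 + 4·1 = 8.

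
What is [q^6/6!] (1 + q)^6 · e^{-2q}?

The EGF product rule gives c_6 = Σ_{k_1+k_2=6} C(6; k_1,k_2) · ∏ g_i(k_i), where (1+q)^6 gives the falling factorial (6)_k; e^{-2q} gives (-2)^k.
g_1(k) for k = 0…6: 1, 6, 30, 120, 360, 720, 720.
g_2(k) for k = 0…6: 1, -2, 4, -8, 16, -32, 64.
c_6 = Σ_k C(6,k)·g_1(k)·g_2(6−k) = 1·1·64 + 6·6·(-32) + 15·30·16 + 20·120·(-8) + 15·360·4 + 6·720·(-2) + 1·720·1 = 64 − 1152 + 7200 − 19200 + 21600 − 8640 + 720 = 592.

592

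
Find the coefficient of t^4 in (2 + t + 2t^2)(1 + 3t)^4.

(2 + t + 2t^2) has coefficients 2,1,2 for degrees 0…2.
(1 + 3t)^4 has coefficients 1,12,54,108,81 for degrees 0…4.
[t^4] = 2·81 + 1·108 + 2·54 = 378.

378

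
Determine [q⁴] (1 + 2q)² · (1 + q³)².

(1 + 2q)² has coefficients 1,4,4 for degrees 0…2.
(1 + q³)² has coefficients 1,0,0,2,0 for degrees 0…4.
[q⁴] = 1·0 + 4·2 + 4·0 = 8.

8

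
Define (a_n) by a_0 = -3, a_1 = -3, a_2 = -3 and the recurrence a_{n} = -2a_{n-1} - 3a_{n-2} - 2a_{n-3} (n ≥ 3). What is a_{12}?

The ordinary generating function has denominator 1 + 2q + 3q^2 + 2q^3.
Iterating the recurrence: a_0,…,a_{12} = -3, -3, -3, 21, -27, -3, 45, -27, -75, 141, -3, -267, 261.

261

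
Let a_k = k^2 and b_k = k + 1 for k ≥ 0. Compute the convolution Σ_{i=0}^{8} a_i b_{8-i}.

The convolution is the x^8 coefficient of A(x)B(x).
Σ = 0·9 + 1·8 + 4·7 + 9·6 + 16·5 + 25·4 + 36·3 + 49·2 + 64·1 = 540.

540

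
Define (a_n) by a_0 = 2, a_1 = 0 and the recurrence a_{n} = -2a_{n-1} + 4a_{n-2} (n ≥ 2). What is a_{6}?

The ordinary generating function has denominator 1 + 2q - 4q^2.
Iterating the recurrence: a_0,…,a_{6} = 2, 0, 8, -16, 64, -192, 640.

640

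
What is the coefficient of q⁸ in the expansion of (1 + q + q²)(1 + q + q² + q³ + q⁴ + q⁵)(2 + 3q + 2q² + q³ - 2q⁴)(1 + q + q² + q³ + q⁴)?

(1 + q + q²) has coefficients 1,1,1 for degrees 0…2.
(1 + q + q² + q³ + q⁴ + q⁵) has coefficients 1,1,1,1,1,1,0,0,0 for degrees 0…8.
Multiplying by (2 + 3q + 2q² + q³ - 2q⁴) gives running coefficients 2,5,7,8,6,6,4,1,-1 for degrees 0…8.
Finally multiplying by (1 + q + q² + q³ + q⁴), the product of all factors after the first has coefficients 2,7,14,22,28,32,31,25,16 for degrees 0…8.
[q⁸] = 1·16 + 1·25 + 1·31 = 72.

72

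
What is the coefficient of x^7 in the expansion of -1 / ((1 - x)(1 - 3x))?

Partial fractions give a closed form: a_n = (1/2)·1^n + (-3/2)·3^n.
At n = 7: a_7 = -3280.

-3280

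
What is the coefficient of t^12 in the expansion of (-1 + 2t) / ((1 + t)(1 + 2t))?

Partial fractions give a closed form: a_n = (3)·(-1)^n + (-4)·(-2)^n.
At n = 12: a_12 = -16381.

-16381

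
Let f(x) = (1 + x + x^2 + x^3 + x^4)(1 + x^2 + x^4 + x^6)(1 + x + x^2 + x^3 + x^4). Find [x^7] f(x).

12

(1 + x + x^2 + x^3 + x^4) has coefficients 1,1,1,1,1 for degrees 0…4.
(1 + x^2 + x^4 + x^6) has coefficients 1,0,1,0,1,0,1,0 for degrees 0…7.
Finally multiplying by (1 + x + x^2 + x^3 + x^4), the product of all factors after the first has coefficients 1,1,2,2,3,2,3,2 for degrees 0…7.
[x^7] = 1·2 + 1·3 + 1·2 + 1·3 + 1·2 = 12.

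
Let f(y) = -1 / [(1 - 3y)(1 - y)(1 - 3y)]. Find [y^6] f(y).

-7108

The denominator gives the recurrence a_n = 7a_(n−1) − 15a_(n−2) + 9a_(n−3) for n ≥ 3; the numerator fixes a_0 = -1, a_1 = -7, a_2 = -34.
Iterating: -1, -7, -34, -142, -547, -2005, -7108, so a_6 = -7108.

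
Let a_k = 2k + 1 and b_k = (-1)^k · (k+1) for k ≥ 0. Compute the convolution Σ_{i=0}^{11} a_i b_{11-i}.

6

Write out a_i and b_{11-i} for i = 0,…,11 and sum the products.
Σ = 1·(-12) + 3·11 + 5·(-10) + 7·9 + 9·(-8) + 11·7 + 13·(-6) + 15·5 + 17·(-4) + 19·3 + 21·(-2) + 23·1 = 6.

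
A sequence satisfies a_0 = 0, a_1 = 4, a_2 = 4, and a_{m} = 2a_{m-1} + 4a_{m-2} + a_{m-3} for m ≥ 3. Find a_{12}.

The ordinary generating function has denominator 1 - 2t - 4t^2 - t^3.
Iterating the recurrence: a_0,…,a_{12} = 0, 4, 4, 24, 68, 236, 768, 2548, 8404, 27768, 91700, 302876, 1000320.

1000320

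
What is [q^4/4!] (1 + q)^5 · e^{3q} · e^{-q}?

1256

The EGF product rule gives c_4 = Σ_{k_1+k_2+k_3=4} C(4; k_1,k_2,k_3) · ∏ g_i(k_i), where (1+q)^5 gives the falling factorial (5)_k; e^{3q} gives (3)^k; e^{-q} gives (-1)^k.
g_1(k) for k = 0…4: 1, 5, 20, 60, 120.
g_2(k) for k = 0…4: 1, 3, 9, 27, 81.
g_3(k) for k = 0…4: 1, -1, 1, -1, 1.
First combine the last two factors: h(k) = Σ_j C(k,j)·g_2(j)·g_3(k−j) for k = 0…4: 1, 2, 4, 8, 16.
c_4 = Σ_k C(4,k)·g_1(k)·h(4−k) = 1·1·16 + 4·5·8 + 6·20·4 + 4·60·2 + 1·120·1 = 16 + 160 + 480 + 480 + 120 = 1256.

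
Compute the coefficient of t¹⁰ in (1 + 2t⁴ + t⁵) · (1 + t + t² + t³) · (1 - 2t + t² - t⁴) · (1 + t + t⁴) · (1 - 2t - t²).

13

(1 + 2t⁴ + t⁵) has coefficients 1,0,0,0,2,1 for degrees 0…5.
(1 + t + t² + t³) has coefficients 1,1,1,1,0,0,0,0,0,0,0 for degrees 0…10.
Multiplying by (1 - 2t + t² - t⁴) gives running coefficients 1,-1,0,0,-2,0,-1,-1,0,0,0 for degrees 0…10.
Multiplying by (1 + t + t⁴) gives running coefficients 1,0,-1,0,-1,-3,-1,-2,-3,0,-1 for degrees 0…10.
Finally multiplying by (1 - 2t - t²), the product of all factors after the first has coefficients 1,-2,-2,2,0,-1,6,3,2,8,2 for degrees 0…10.
[t¹⁰] = 1·2 + 2·6 + 1·(-1) = 13.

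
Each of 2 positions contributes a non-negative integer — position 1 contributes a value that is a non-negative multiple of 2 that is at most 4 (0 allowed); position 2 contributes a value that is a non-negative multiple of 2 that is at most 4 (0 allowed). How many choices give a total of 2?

2

The generating function for the choices is (1 + y² + y⁴)·(1 + y² + y⁴); the count is [y²].
(1 + y² + y⁴) has coefficients 1,0,1 for degrees 0…2.
(1 + y² + y⁴) has coefficients 1,0,1 for degrees 0…2.
[y²] = 1·1 + 1·1 = 2.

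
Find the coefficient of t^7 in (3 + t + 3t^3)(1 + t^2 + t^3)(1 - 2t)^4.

128

(3 + t + 3t^3) has coefficients 3,1,0,3 for degrees 0…3.
(1 + t^2 + t^3) has coefficients 1,0,1,1,0,0,0,0 for degrees 0…7.
Finally multiplying by (1 - 2t)^4, the product of all factors after the first has coefficients 1,-8,25,-39,32,-8,-16,16 for degrees 0…7.
[t^7] = 3·16 + 1·(-16) + 3·32 = 128.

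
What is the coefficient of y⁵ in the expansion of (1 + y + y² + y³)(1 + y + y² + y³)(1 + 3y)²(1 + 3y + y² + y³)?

(1 + y + y² + y³) has coefficients 1,1,1,1 for degrees 0…3.
(1 + y + y² + y³) has coefficients 1,1,1,1,0,0 for degrees 0…5.
Multiplying by (1 + 3y)² gives running coefficients 1,7,16,16,15,9 for degrees 0…5.
Finally multiplying by (1 + 3y + y² + y³), the product of all factors after the first has coefficients 1,10,38,72,86,86 for degrees 0…5.
[y⁵] = 1·86 + 1·86 + 1·72 + 1·38 = 282.

282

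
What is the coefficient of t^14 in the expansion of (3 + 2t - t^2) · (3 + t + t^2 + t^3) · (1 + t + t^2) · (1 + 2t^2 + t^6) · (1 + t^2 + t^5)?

13

(3 + 2t - t^2) has coefficients 3,2,-1 for degrees 0…2.
(3 + t + t^2 + t^3) has coefficients 3,1,1,1,0,0,0,0,0,0,0,0,0,0,0 for degrees 0…14.
Multiplying by (1 + t + t^2) gives running coefficients 3,4,5,3,2,1,0,0,0,0,0,0,0,0,0 for degrees 0…14.
Multiplying by (1 + 2t^2 + t^6) gives running coefficients 3,4,11,11,12,7,7,6,5,3,2,1,0,0,0 for degrees 0…14.
Finally multiplying by (1 + t^2 + t^5), the product of all factors after the first has coefficients 3,4,14,15,23,21,23,24,23,21,14,11,8,6,3 for degrees 0…14.
[t^14] = 3·3 + 2·6 − 1·8 = 13.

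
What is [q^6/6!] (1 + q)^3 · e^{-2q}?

-32

The EGF product rule gives c_6 = Σ_{k_1+k_2=6} C(6; k_1,k_2) · ∏ g_i(k_i), where (1+q)^3 gives the falling factorial (3)_k; e^{-2q} gives (-2)^k.
g_1(k) for k = 0…6: 1, 3, 6, 6, 0, 0, 0.
g_2(k) for k = 0…6: 1, -2, 4, -8, 16, -32, 64.
c_6 = Σ_k C(6,k)·g_1(k)·g_2(6−k) = 1·1·64 + 6·3·(-32) + 15·6·16 + 20·6·(-8) = 64 − 576 + 1440 − 960 = -32.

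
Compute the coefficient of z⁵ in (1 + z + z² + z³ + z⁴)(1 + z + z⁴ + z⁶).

(1 + z + z² + z³ + z⁴) has coefficients 1,1,1,1,1 for degrees 0…4.
(1 + z + z⁴ + z⁶) has coefficients 1,1,0,0,1,0 for degrees 0…5.
[z⁵] = 1·0 + 1·1 + 1·0 + 1·0 + 1·1 = 2.

2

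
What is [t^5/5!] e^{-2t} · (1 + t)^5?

The EGF product rule gives c_5 = Σ_{k_1+k_2=5} C(5; k_1,k_2) · ∏ g_i(k_i), where e^{-2t} gives (-2)^k; (1+t)^5 gives the falling factorial (5)_k.
g_1(k) for k = 0…5: 1, -2, 4, -8, 16, -32.
g_2(k) for k = 0…5: 1, 5, 20, 60, 120, 120.
c_5 = Σ_k C(5,k)·g_1(k)·g_2(5−k) = 1·1·120 + 5·(-2)·120 + 10·4·60 + 10·(-8)·20 + 5·16·5 + 1·(-32)·1 = 120 − 1200 + 2400 − 1600 + 400 − 32 = 88.

88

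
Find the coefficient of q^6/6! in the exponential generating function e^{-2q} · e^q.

1

The EGF product rule gives c_6 = Σ_{k_1+k_2=6} C(6; k_1,k_2) · ∏ g_i(k_i), where e^{-2q} gives (-2)^k; e^q gives (1)^k.
g_1(k) for k = 0…6: 1, -2, 4, -8, 16, -32, 64.
g_2(k) for k = 0…6: 1, 1, 1, 1, 1, 1, 1.
c_6 = Σ_k C(6,k)·g_1(k)·g_2(6−k) = 1·1·1 + 6·(-2)·1 + 15·4·1 + 20·(-8)·1 + 15·16·1 + 6·(-32)·1 + 1·64·1 = 1 − 12 + 60 − 160 + 240 − 192 + 64 = 1.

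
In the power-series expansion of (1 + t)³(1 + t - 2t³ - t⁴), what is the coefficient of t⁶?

(1 + t)³ has coefficients 1,3,3,1 for degrees 0…3.
(1 + t - 2t³ - t⁴) has coefficients 1,1,0,-2,-1,0,0 for degrees 0…6.
[t⁶] = 1·0 + 3·0 + 3·(-1) + 1·(-2) = -5.

-5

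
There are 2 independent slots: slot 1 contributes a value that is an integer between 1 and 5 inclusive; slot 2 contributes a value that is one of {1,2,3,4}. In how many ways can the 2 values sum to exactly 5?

4

The generating function for the choices is (y + y^2 + y^3 + y^4 + y^5)·(y + y^2 + y^3 + y^4); the count is [y^5].
(y + y^2 + y^3 + y^4 + y^5) has coefficients 0,1,1,1,1,1 for degrees 0…5.
(y + y^2 + y^3 + y^4) has coefficients 0,1,1,1,1,0 for degrees 0…5.
[y^5] = 1·1 + 1·1 + 1·1 + 1·1 + 1·0 = 4.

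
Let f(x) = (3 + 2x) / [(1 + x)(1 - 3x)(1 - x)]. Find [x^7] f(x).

9020

Partial fractions give a closed form: a_n = (1/8)·(-1)^n + (33/8)·3^n + (-5/4)·1^n.
At n = 7: a_7 = 9020.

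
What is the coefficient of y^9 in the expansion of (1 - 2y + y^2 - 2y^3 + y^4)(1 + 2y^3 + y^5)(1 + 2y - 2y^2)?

-9

(1 - 2y + y^2 - 2y^3 + y^4) has coefficients 1,-2,1,-2,1 for degrees 0…4.
(1 + 2y^3 + y^5) has coefficients 1,0,0,2,0,1,0,0,0,0 for degrees 0…9.
Finally multiplying by (1 + 2y - 2y^2), the product of all factors after the first has coefficients 1,2,-2,2,4,-3,2,-2,0,0 for degrees 0…9.
[y^9] = 1·0 − 2·0 + 1·(-2) − 2·2 + 1·(-3) = -9.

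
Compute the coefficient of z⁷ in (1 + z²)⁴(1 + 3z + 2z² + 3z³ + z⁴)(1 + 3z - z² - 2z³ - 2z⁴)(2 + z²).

(1 + z²)⁴ has coefficients 1,0,4,0,6,0,4,0 for degrees 0…7.
(1 + 3z + 2z² + 3z³ + z⁴) has coefficients 1,3,2,3,1,0,0,0 for degrees 0…7.
Multiplying by (1 + 3z - z² - 2z³ - 2z⁴) gives running coefficients 1,6,10,4,0,-10,-11,-8 for degrees 0…7.
Finally multiplying by (2 + z²), the product of all factors after the first has coefficients 2,12,21,14,10,-16,-22,-26 for degrees 0…7.
[z⁷] = 1·(-26) + 4·(-16) + 6·14 + 4·12 = 42.

42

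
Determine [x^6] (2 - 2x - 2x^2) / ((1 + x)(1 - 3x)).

608

The denominator gives the recurrence a_n = 2a_(n−1) + 3a_(n−2) for n ≥ 3; the numerator fixes a_0 = 2, a_1 = 2, a_2 = 8.
Iterating: 2, 2, 8, 22, 68, 202, 608, so a_6 = 608.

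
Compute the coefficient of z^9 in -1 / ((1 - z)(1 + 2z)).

Partial fractions give a closed form: a_n = (-1/3)·1^n + (-2/3)·(-2)^n.
At n = 9: a_9 = 341.

341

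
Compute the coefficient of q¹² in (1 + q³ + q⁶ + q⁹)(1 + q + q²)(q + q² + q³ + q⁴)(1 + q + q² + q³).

(1 + q³ + q⁶ + q⁹) has coefficients 1,0,0,1,0,0,1,0,0,1 for degrees 0…9.
(1 + q + q²) has coefficients 1,1,1,0,0,0,0,0,0,0,0,0,0 for degrees 0…12.
Multiplying by (q + q² + q³ + q⁴) gives running coefficients 0,1,2,3,3,2,1,0,0,0,0,0,0 for degrees 0…12.
Finally multiplying by (1 + q + q² + q³), the product of all factors after the first has coefficients 0,1,3,6,9,10,9,6,3,1,0,0,0 for degrees 0…12.
[q¹²] = 1·0 + 1·1 + 1·9 + 1·6 = 16.

16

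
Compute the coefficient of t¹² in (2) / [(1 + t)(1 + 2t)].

16382

Partial fractions give a closed form: a_n = (-2)·(-1)^n + (4)·(-2)^n.
At n = 12: a_12 = 16382.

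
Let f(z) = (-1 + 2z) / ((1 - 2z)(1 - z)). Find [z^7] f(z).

The denominator gives the recurrence a_n = 3a_(n−1) − 2a_(n−2) for n ≥ 2; the numerator fixes a_0 = -1, a_1 = -1.
Iterating: -1, -1, -1, -1, -1, -1, -1, -1, so a_7 = -1.

-1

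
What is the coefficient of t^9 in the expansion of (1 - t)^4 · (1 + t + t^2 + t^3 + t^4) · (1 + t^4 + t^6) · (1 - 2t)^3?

-166

(1 - t)^4 has coefficients 1,-4,6,-4,1 for degrees 0…4.
(1 + t + t^2 + t^3 + t^4) has coefficients 1,1,1,1,1,0,0,0,0,0 for degrees 0…9.
Multiplying by (1 + t^4 + t^6) gives running coefficients 1,1,1,1,2,1,2,2,2,1 for degrees 0…9.
Finally multiplying by (1 - 2t)^3, the product of all factors after the first has coefficients 1,-5,7,-1,0,-7,12,-14,6,-3 for degrees 0…9.
[t^9] = 1·(-3) − 4·6 + 6·(-14) − 4·12 + 1·(-7) = -166.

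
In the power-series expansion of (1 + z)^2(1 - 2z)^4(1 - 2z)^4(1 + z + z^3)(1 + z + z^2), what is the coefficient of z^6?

(1 + z)^2 has coefficients 1,2,1 for degrees 0…2.
(1 - 2z)^4 has coefficients 1,-8,24,-32,16,0,0 for degrees 0…6.
Multiplying by (1 - 2z)^4 gives running coefficients 1,-16,112,-448,1120,-1792,1792 for degrees 0…6.
Multiplying by (1 + z + z^3) gives running coefficients 1,-15,96,-335,656,-560,-448 for degrees 0…6.
Finally multiplying by (1 + z + z^2), the product of all factors after the first has coefficients 1,-14,82,-254,417,-239,-352 for degrees 0…6.
[z^6] = 1·(-352) + 2·(-239) + 1·417 = -413.

-413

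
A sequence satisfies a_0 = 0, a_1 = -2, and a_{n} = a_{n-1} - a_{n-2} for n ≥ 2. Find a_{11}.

2

The ordinary generating function has denominator 1 - q + q^2.
Iterating the recurrence: a_0,…,a_{11} = 0, -2, -2, 0, 2, 2, 0, -2, -2, 0, 2, 2.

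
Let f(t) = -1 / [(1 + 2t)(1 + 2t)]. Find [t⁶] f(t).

The denominator gives the recurrence a_n = −4a_(n−1) − 4a_(n−2) for n ≥ 2; the numerator fixes a_0 = -1, a_1 = 4.
Iterating: -1, 4, -12, 32, -80, 192, -448, so a_6 = -448.

-448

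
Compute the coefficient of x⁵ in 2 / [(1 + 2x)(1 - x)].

Partial fractions give a closed form: a_n = (4/3)·(-2)^n + (2/3)·1^n.
At n = 5: a_5 = -42.

-42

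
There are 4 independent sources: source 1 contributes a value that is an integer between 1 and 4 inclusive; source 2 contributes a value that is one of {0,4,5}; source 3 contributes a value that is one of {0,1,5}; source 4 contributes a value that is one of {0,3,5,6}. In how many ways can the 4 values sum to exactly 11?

13

The generating function for the choices is (t + t² + t³ + t⁴)·(1 + t⁴ + t⁵)·(1 + t + t⁵)·(1 + t³ + t⁵ + t⁶); the count is [t¹¹].
(t + t² + t³ + t⁴) has coefficients 0,1,1,1,1 for degrees 0…4.
(1 + t⁴ + t⁵) has coefficients 1,0,0,0,1,1,0,0,0,0,0,0 for degrees 0…11.
Multiplying by (1 + t + t⁵) gives running coefficients 1,1,0,0,1,3,1,0,0,1,1,0 for degrees 0…11.
Finally multiplying by (1 + t³ + t⁵ + t⁶), the product of all factors after the first has coefficients 1,1,0,1,2,4,3,2,3,3,5,4 for degrees 0…11.
[t¹¹] = 1·5 + 1·3 + 1·3 + 1·2 = 13.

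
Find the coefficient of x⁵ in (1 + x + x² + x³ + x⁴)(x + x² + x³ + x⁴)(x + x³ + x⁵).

6

(1 + x + x² + x³ + x⁴) has coefficients 1,1,1,1,1 for degrees 0…4.
(x + x² + x³ + x⁴) has coefficients 0,1,1,1,1,0 for degrees 0…5.
Finally multiplying by (x + x³ + x⁵), the product of all factors after the first has coefficients 0,0,1,1,2,2 for degrees 0…5.
[x⁵] = 1·2 + 1·2 + 1·1 + 1·1 + 1·0 = 6.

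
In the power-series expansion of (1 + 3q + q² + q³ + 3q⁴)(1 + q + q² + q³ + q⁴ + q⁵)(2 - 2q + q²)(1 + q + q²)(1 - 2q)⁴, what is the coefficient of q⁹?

-132

(1 + 3q + q² + q³ + 3q⁴) has coefficients 1,3,1,1,3 for degrees 0…4.
(1 + q + q² + q³ + q⁴ + q⁵) has coefficients 1,1,1,1,1,1,0,0,0,0 for degrees 0…9.
Multiplying by (2 - 2q + q²) gives running coefficients 2,0,1,1,1,1,-1,1,0,0 for degrees 0…9.
Multiplying by (1 + q + q²) gives running coefficients 2,2,3,2,3,3,1,1,0,1 for degrees 0…9.
Finally multiplying by (1 - 2q)⁴, the product of all factors after the first has coefficients 2,-14,35,-38,27,-37,33,1,-32,41 for degrees 0…9.
[q⁹] = 1·41 + 3·(-32) + 1·1 + 1·33 + 3·(-37) = -132.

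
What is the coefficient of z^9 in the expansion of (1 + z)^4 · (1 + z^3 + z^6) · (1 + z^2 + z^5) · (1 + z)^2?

63

(1 + z)^4 has coefficients 1,4,6,4,1 for degrees 0…4.
(1 + z^3 + z^6) has coefficients 1,0,0,1,0,0,1,0,0,0 for degrees 0…9.
Multiplying by (1 + z^2 + z^5) gives running coefficients 1,0,1,1,0,2,1,0,2,0 for degrees 0…9.
Finally multiplying by (1 + z)^2, the product of all factors after the first has coefficients 1,2,2,3,3,3,5,4,3,4 for degrees 0…9.
[z^9] = 1·4 + 4·3 + 6·4 + 4·5 + 1·3 = 63.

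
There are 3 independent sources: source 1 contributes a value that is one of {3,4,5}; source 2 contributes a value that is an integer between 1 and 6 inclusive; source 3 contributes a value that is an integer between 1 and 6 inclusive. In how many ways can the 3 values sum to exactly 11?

16

The generating function for the choices is (x^3 + x^4 + x^5)·(x + x^2 + x^3 + x^4 + x^5 + x^6)·(x + x^2 + x^3 + x^4 + x^5 + x^6); the count is [x^11].
(x^3 + x^4 + x^5) has coefficients 0,0,0,1,1,1 for degrees 0…5.
(x + x^2 + x^3 + x^4 + x^5 + x^6) has coefficients 0,1,1,1,1,1,1,0,0,0,0,0 for degrees 0…11.
Finally multiplying by (x + x^2 + x^3 + x^4 + x^5 + x^6), the product of all factors after the first has coefficients 0,0,1,2,3,4,5,6,5,4,3,2 for degrees 0…11.
[x^11] = 1·5 + 1·6 + 1·5 = 16.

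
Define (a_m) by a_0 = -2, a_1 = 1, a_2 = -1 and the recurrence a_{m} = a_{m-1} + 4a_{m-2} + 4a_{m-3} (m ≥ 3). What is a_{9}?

-1693

The ordinary generating function has denominator 1 - x - 4x^2 - 4x^3.
Iterating the recurrence: a_0,…,a_{9} = -2, 1, -1, -5, -5, -29, -69, -205, -597, -1693.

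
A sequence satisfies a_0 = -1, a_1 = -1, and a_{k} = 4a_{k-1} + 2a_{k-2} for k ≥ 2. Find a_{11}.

-4004256

The ordinary generating function has denominator 1 - 4x - 2x^2.
Iterating the recurrence: a_0,…,a_{11} = -1, -1, -6, -26, -116, -516, -2296, -10216, -45456, -202256, -899936, -4004256.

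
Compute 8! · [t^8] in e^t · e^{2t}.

6561

The EGF product rule gives c_8 = Σ_{k_1+k_2=8} C(8; k_1,k_2) · ∏ g_i(k_i), where e^t gives (1)^k; e^{2t} gives (2)^k.
g_1(k) for k = 0…8: 1, 1, 1, 1, 1, 1, 1, 1, 1.
g_2(k) for k = 0…8: 1, 2, 4, 8, 16, 32, 64, 128, 256.
c_8 = Σ_k C(8,k)·g_1(k)·g_2(8−k) = 1·1·256 + 8·1·128 + 28·1·64 + 56·1·32 + 70·1·16 + 56·1·8 + 28·1·4 + 8·1·2 + 1·1·1 = 256 + 1024 + 1792 + 1792 + 1120 + 448 + 112 + 16 + 1 = 6561.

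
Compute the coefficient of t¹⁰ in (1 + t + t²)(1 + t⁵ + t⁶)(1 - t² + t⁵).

(1 + t + t²) has coefficients 1,1,1 for degrees 0…2.
(1 + t⁵ + t⁶) has coefficients 1,0,0,0,0,1,1,0,0,0,0 for degrees 0…10.
Finally multiplying by (1 - t² + t⁵), the product of all factors after the first has coefficients 1,0,-1,0,0,2,1,-1,-1,0,1 for degrees 0…10.
[t¹⁰] = 1·1 + 1·0 + 1·(-1) = 0.

0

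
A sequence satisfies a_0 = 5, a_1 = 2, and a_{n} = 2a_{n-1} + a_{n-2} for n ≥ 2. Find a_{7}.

The ordinary generating function has denominator 1 - 2z - z^2.
Iterating the recurrence: a_0,…,a_{7} = 5, 2, 9, 20, 49, 118, 285, 688.

688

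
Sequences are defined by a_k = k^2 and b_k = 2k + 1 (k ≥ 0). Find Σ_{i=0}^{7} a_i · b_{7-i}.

532

Write out a_i and b_{7-i} for i = 0,…,7 and sum the products.
Σ = 0·15 + 1·13 + 4·11 + 9·9 + 16·7 + 25·5 + 36·3 + 49·1 = 532.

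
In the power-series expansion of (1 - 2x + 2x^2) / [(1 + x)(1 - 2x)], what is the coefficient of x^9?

The denominator gives the recurrence a_n = a_(n−1) + 2a_(n−2) for n ≥ 3; the numerator fixes a_0 = 1, a_1 = -1, a_2 = 3.
Iterating: 1, -1, 3, 1, 7, 9, 23, 41, 87, 169, so a_9 = 169.

169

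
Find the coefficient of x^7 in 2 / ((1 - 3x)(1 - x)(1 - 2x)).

18660

Partial fractions give a closed form: a_n = (9)·3^n + (1)·1^n + (-8)·2^n.
At n = 7: a_7 = 18660.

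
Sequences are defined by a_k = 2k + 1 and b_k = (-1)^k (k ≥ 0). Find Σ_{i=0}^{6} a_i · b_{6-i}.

7

This is [x^6] in the product of the two ordinary generating functions.
Σ = 1·1 + 3·(-1) + 5·1 + 7·(-1) + 9·1 + 11·(-1) + 13·1 = 7.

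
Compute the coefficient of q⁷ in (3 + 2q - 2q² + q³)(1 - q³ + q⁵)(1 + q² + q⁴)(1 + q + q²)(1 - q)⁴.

(3 + 2q - 2q² + q³) has coefficients 3,2,-2,1 for degrees 0…3.
(1 - q³ + q⁵) has coefficients 1,0,0,-1,0,1,0,0 for degrees 0…7.
Multiplying by (1 + q² + q⁴) gives running coefficients 1,0,1,-1,1,0,0,0 for degrees 0…7.
Multiplying by (1 + q + q²) gives running coefficients 1,1,2,0,1,0,1,0 for degrees 0…7.
Finally multiplying by (1 - q)⁴, the product of all factors after the first has coefficients 1,-3,4,-6,10,-11,9,-8 for degrees 0…7.
[q⁷] = 3·(-8) + 2·9 − 2·(-11) + 1·10 = 26.

26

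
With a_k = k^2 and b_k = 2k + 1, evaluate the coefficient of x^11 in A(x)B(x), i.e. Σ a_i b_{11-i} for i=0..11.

2926

Write out a_i and b_{11-i} for i = 0,…,11 and sum the products.
Σ = 0·23 + 1·21 + 4·19 + 9·17 + 16·15 + 25·13 + 36·11 + 49·9 + 64·7 + 81·5 + 100·3 + 121·1 = 2926.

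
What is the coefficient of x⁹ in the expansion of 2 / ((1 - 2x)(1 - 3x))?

Partial fractions give a closed form: a_n = (-4)·2^n + (6)·3^n.
At n = 9: a_9 = 116050.

116050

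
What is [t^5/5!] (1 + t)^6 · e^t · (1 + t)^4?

63591

The EGF product rule gives c_5 = Σ_{k_1+k_2+k_3=5} C(5; k_1,k_2,k_3) · ∏ g_i(k_i), where (1+t)^6 gives the falling factorial (6)_k; e^t gives (1)^k; (1+t)^4 gives the falling factorial (4)_k.
g_1(k) for k = 0…5: 1, 6, 30, 120, 360, 720.
g_2(k) for k = 0…5: 1, 1, 1, 1, 1, 1.
g_3(k) for k = 0…5: 1, 4, 12, 24, 24, 0.
First combine the last two factors: h(k) = Σ_j C(k,j)·g_2(j)·g_3(k−j) for k = 0…5: 1, 5, 21, 73, 209, 501.
c_5 = Σ_k C(5,k)·g_1(k)·h(5−k) = 1·1·501 + 5·6·209 + 10·30·73 + 10·120·21 + 5·360·5 + 1·720·1 = 501 + 6270 + 21900 + 25200 + 9000 + 720 = 63591.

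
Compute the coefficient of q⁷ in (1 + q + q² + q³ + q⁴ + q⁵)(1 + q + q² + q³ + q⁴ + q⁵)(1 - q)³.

2

(1 + q + q² + q³ + q⁴ + q⁵) has coefficients 1,1,1,1,1,1 for degrees 0…5.
(1 + q + q² + q³ + q⁴ + q⁵) has coefficients 1,1,1,1,1,1,0,0 for degrees 0…7.
Finally multiplying by (1 - q)³, the product of all factors after the first has coefficients 1,-2,1,0,0,0,-1,2 for degrees 0…7.
[q⁷] = 1·2 + 1·(-1) + 1·0 + 1·0 + 1·0 + 1·1 = 2.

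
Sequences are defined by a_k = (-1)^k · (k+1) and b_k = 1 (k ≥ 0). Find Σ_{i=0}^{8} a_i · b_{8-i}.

5

This is [x^8] in the product of the two ordinary generating functions.
Σ = 1·1 − 2·1 + 3·1 − 4·1 + 5·1 − 6·1 + 7·1 − 8·1 + 9·1 = 5.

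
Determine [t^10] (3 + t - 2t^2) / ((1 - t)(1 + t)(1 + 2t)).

Partial fractions give a closed form: a_n = (1/3)·1^n + (8/3)·(-2)^n.
At n = 10: a_10 = 2731.

2731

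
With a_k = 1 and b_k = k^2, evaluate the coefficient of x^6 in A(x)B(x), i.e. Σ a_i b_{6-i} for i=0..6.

91

Write out a_i and b_{6-i} for i = 0,…,6 and sum the products.
Σ = 1·36 + 1·25 + 1·16 + 1·9 + 1·4 + 1·1 + 1·0 = 91.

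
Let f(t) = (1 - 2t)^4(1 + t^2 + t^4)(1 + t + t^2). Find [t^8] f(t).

24

(1 - 2t)^4 has coefficients 1,-8,24,-32,16 for degrees 0…4.
(1 + t^2 + t^4) has coefficients 1,0,1,0,1,0,0,0,0 for degrees 0…8.
Finally multiplying by (1 + t + t^2), the product of all factors after the first has coefficients 1,1,2,1,2,1,1,0,0 for degrees 0…8.
[t^8] = 1·0 − 8·0 + 24·1 − 32·1 + 16·2 = 24.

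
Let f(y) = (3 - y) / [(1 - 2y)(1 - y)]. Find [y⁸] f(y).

1278

The denominator gives the recurrence a_n = 3a_(n−1) − 2a_(n−2) for n ≥ 3; the numerator fixes a_0 = 3, a_1 = 8, a_2 = 18.
Iterating: 3, 8, 18, 38, 78, 158, 318, 638, 1278, so a_8 = 1278.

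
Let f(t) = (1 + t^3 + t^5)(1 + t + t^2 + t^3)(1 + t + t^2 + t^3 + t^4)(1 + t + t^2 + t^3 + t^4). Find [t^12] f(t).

(1 + t^3 + t^5) has coefficients 1,0,0,1,0,1 for degrees 0…5.
(1 + t + t^2 + t^3) has coefficients 1,1,1,1,0,0,0,0,0,0,0,0,0 for degrees 0…12.
Multiplying by (1 + t + t^2 + t^3 + t^4) gives running coefficients 1,2,3,4,4,3,2,1,0,0,0,0,0 for degrees 0…12.
Finally multiplying by (1 + t + t^2 + t^3 + t^4), the product of all factors after the first has coefficients 1,3,6,10,14,16,16,14,10,6,3,1,0 for degrees 0…12.
[t^12] = 1·0 + 1·6 + 1·14 = 20.

20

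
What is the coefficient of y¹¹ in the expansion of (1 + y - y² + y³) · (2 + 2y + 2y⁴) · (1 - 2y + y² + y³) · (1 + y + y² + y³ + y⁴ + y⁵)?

8

(1 + y - y² + y³) has coefficients 1,1,-1,1 for degrees 0…3.
(2 + 2y + 2y⁴) has coefficients 2,2,0,0,2,0,0,0,0,0,0,0 for degrees 0…11.
Multiplying by (1 - 2y + y² + y³) gives running coefficients 2,-2,-2,4,4,-4,2,2,0,0,0,0 for degrees 0…11.
Finally multiplying by (1 + y + y² + y³ + y⁴ + y⁵), the product of all factors after the first has coefficients 2,0,-2,2,6,2,2,6,8,4,0,4 for degrees 0…11.
[y¹¹] = 1·4 + 1·0 − 1·4 + 1·8 = 8.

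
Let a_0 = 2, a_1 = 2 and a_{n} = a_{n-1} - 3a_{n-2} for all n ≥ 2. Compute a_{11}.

The ordinary generating function has denominator 1 - x + 3x^2.
Iterating the recurrence: a_0,…,a_{11} = 2, 2, -4, -10, 2, 32, 26, -70, -148, 62, 506, 320.

320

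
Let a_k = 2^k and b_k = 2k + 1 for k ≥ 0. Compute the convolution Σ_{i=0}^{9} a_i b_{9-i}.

The convolution is the x^9 coefficient of A(x)B(x).
Σ = 1·19 + 2·17 + 4·15 + 8·13 + 16·11 + 32·9 + 64·7 + 128·5 + 256·3 + 512·1 = 3049.

3049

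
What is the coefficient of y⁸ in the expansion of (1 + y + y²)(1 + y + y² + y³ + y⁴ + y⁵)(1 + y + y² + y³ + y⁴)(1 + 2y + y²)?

47

(1 + y + y²) has coefficients 1,1,1 for degrees 0…2.
(1 + y + y² + y³ + y⁴ + y⁵) has coefficients 1,1,1,1,1,1,0,0,0 for degrees 0…8.
Multiplying by (1 + y + y² + y³ + y⁴) gives running coefficients 1,2,3,4,5,5,4,3,2 for degrees 0…8.
Finally multiplying by (1 + 2y + y²), the product of all factors after the first has coefficients 1,4,8,12,16,19,19,16,12 for degrees 0…8.
[y⁸] = 1·12 + 1·16 + 1·19 = 47.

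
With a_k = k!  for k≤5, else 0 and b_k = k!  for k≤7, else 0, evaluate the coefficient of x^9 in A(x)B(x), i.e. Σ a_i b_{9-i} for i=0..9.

This is [x^9] in the product of the two ordinary generating functions.
Σ = 1·0 + 1·0 + 2·5040 + 6·720 + 24·120 + 120·24 + 0·6 + 0·2 + 0·1 + 0·1 = 20160.

20160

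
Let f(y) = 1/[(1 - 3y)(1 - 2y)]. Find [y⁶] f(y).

Partial fractions give a closed form: a_n = (3)·3^n + (-2)·2^n.
At n = 6: a_6 = 2059.

2059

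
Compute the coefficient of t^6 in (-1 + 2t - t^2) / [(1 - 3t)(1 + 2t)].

The denominator gives the recurrence a_n = a_(n−1) + 6a_(n−2) for n ≥ 3; the numerator fixes a_0 = -1, a_1 = 1, a_2 = -6.
Iterating: -1, 1, -6, 0, -36, -36, -252, so a_6 = -252.

-252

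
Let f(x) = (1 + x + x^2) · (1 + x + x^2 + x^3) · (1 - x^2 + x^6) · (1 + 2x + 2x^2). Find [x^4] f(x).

(1 + x + x^2) has coefficients 1,1,1 for degrees 0…2.
(1 + x + x^2 + x^3) has coefficients 1,1,1,1,0 for degrees 0…4.
Multiplying by (1 - x^2 + x^6) gives running coefficients 1,1,0,0,-1 for degrees 0…4.
Finally multiplying by (1 + 2x + 2x^2), the product of all factors after the first has coefficients 1,3,4,2,-1 for degrees 0…4.
[x^4] = 1·(-1) + 1·2 + 1·4 = 5.

5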